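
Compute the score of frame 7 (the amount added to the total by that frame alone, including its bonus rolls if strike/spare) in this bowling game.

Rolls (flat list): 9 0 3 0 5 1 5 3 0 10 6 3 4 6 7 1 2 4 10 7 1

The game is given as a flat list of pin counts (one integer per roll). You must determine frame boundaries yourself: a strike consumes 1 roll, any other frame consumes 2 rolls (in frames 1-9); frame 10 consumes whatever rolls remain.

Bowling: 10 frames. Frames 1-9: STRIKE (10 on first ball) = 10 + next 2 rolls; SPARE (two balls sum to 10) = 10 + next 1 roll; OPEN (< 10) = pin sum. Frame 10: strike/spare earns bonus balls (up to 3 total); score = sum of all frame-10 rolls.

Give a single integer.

Frame 1: OPEN (9+0=9). Cumulative: 9
Frame 2: OPEN (3+0=3). Cumulative: 12
Frame 3: OPEN (5+1=6). Cumulative: 18
Frame 4: OPEN (5+3=8). Cumulative: 26
Frame 5: SPARE (0+10=10). 10 + next roll (6) = 16. Cumulative: 42
Frame 6: OPEN (6+3=9). Cumulative: 51
Frame 7: SPARE (4+6=10). 10 + next roll (7) = 17. Cumulative: 68
Frame 8: OPEN (7+1=8). Cumulative: 76
Frame 9: OPEN (2+4=6). Cumulative: 82

Answer: 17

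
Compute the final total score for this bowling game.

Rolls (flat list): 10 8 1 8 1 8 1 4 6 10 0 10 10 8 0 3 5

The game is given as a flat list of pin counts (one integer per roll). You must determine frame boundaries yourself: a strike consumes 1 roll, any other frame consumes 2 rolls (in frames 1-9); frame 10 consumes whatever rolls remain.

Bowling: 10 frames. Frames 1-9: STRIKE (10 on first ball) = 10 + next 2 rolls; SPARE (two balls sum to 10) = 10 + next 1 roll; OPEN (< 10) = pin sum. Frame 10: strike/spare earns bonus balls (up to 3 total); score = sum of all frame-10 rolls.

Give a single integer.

Answer: 140

Derivation:
Frame 1: STRIKE. 10 + next two rolls (8+1) = 19. Cumulative: 19
Frame 2: OPEN (8+1=9). Cumulative: 28
Frame 3: OPEN (8+1=9). Cumulative: 37
Frame 4: OPEN (8+1=9). Cumulative: 46
Frame 5: SPARE (4+6=10). 10 + next roll (10) = 20. Cumulative: 66
Frame 6: STRIKE. 10 + next two rolls (0+10) = 20. Cumulative: 86
Frame 7: SPARE (0+10=10). 10 + next roll (10) = 20. Cumulative: 106
Frame 8: STRIKE. 10 + next two rolls (8+0) = 18. Cumulative: 124
Frame 9: OPEN (8+0=8). Cumulative: 132
Frame 10: OPEN. Sum of all frame-10 rolls (3+5) = 8. Cumulative: 140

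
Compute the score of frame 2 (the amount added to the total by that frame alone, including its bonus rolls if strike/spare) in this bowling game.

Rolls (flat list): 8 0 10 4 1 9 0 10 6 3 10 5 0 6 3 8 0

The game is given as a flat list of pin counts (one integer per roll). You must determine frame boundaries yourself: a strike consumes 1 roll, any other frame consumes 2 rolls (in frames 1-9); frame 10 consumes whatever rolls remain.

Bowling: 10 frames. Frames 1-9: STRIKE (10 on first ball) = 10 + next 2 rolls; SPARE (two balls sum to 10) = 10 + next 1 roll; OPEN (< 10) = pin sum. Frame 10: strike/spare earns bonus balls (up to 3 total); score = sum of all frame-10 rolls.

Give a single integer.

Answer: 15

Derivation:
Frame 1: OPEN (8+0=8). Cumulative: 8
Frame 2: STRIKE. 10 + next two rolls (4+1) = 15. Cumulative: 23
Frame 3: OPEN (4+1=5). Cumulative: 28
Frame 4: OPEN (9+0=9). Cumulative: 37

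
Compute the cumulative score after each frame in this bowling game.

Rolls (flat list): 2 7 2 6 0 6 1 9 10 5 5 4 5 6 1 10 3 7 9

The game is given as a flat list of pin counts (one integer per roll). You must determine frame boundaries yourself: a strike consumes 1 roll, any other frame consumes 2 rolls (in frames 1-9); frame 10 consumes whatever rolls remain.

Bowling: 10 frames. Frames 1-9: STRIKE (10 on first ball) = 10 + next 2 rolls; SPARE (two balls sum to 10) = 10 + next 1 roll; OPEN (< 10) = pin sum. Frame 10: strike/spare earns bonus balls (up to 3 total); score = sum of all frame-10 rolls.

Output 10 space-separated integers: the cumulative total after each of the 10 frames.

Answer: 9 17 23 43 63 77 86 93 113 132

Derivation:
Frame 1: OPEN (2+7=9). Cumulative: 9
Frame 2: OPEN (2+6=8). Cumulative: 17
Frame 3: OPEN (0+6=6). Cumulative: 23
Frame 4: SPARE (1+9=10). 10 + next roll (10) = 20. Cumulative: 43
Frame 5: STRIKE. 10 + next two rolls (5+5) = 20. Cumulative: 63
Frame 6: SPARE (5+5=10). 10 + next roll (4) = 14. Cumulative: 77
Frame 7: OPEN (4+5=9). Cumulative: 86
Frame 8: OPEN (6+1=7). Cumulative: 93
Frame 9: STRIKE. 10 + next two rolls (3+7) = 20. Cumulative: 113
Frame 10: SPARE. Sum of all frame-10 rolls (3+7+9) = 19. Cumulative: 132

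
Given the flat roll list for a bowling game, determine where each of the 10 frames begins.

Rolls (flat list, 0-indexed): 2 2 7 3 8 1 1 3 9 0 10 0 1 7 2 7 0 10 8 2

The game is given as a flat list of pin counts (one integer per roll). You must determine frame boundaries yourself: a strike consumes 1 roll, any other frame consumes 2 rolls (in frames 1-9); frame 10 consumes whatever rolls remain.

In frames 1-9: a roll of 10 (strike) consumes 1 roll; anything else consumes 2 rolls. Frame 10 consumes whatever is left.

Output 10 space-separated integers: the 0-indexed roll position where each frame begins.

Frame 1 starts at roll index 0: rolls=2,2 (sum=4), consumes 2 rolls
Frame 2 starts at roll index 2: rolls=7,3 (sum=10), consumes 2 rolls
Frame 3 starts at roll index 4: rolls=8,1 (sum=9), consumes 2 rolls
Frame 4 starts at roll index 6: rolls=1,3 (sum=4), consumes 2 rolls
Frame 5 starts at roll index 8: rolls=9,0 (sum=9), consumes 2 rolls
Frame 6 starts at roll index 10: roll=10 (strike), consumes 1 roll
Frame 7 starts at roll index 11: rolls=0,1 (sum=1), consumes 2 rolls
Frame 8 starts at roll index 13: rolls=7,2 (sum=9), consumes 2 rolls
Frame 9 starts at roll index 15: rolls=7,0 (sum=7), consumes 2 rolls
Frame 10 starts at roll index 17: 3 remaining rolls

Answer: 0 2 4 6 8 10 11 13 15 17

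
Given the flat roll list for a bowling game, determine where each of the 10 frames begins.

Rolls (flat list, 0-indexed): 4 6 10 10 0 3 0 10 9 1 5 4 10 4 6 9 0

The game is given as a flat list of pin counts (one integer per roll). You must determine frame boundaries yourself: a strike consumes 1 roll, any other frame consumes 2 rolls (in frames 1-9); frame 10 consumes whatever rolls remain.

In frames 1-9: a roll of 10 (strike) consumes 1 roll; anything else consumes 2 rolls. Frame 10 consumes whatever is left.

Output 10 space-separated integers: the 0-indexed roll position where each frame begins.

Answer: 0 2 3 4 6 8 10 12 13 15

Derivation:
Frame 1 starts at roll index 0: rolls=4,6 (sum=10), consumes 2 rolls
Frame 2 starts at roll index 2: roll=10 (strike), consumes 1 roll
Frame 3 starts at roll index 3: roll=10 (strike), consumes 1 roll
Frame 4 starts at roll index 4: rolls=0,3 (sum=3), consumes 2 rolls
Frame 5 starts at roll index 6: rolls=0,10 (sum=10), consumes 2 rolls
Frame 6 starts at roll index 8: rolls=9,1 (sum=10), consumes 2 rolls
Frame 7 starts at roll index 10: rolls=5,4 (sum=9), consumes 2 rolls
Frame 8 starts at roll index 12: roll=10 (strike), consumes 1 roll
Frame 9 starts at roll index 13: rolls=4,6 (sum=10), consumes 2 rolls
Frame 10 starts at roll index 15: 2 remaining rolls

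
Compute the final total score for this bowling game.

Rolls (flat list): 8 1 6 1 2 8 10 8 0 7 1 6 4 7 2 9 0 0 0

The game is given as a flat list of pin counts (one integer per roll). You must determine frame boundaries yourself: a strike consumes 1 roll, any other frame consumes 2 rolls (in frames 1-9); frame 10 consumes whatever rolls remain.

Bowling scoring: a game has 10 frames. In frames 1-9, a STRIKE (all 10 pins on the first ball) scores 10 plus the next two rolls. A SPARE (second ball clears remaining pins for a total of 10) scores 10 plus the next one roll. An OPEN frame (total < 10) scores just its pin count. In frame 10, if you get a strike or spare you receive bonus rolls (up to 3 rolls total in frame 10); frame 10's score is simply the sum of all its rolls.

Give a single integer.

Answer: 105

Derivation:
Frame 1: OPEN (8+1=9). Cumulative: 9
Frame 2: OPEN (6+1=7). Cumulative: 16
Frame 3: SPARE (2+8=10). 10 + next roll (10) = 20. Cumulative: 36
Frame 4: STRIKE. 10 + next two rolls (8+0) = 18. Cumulative: 54
Frame 5: OPEN (8+0=8). Cumulative: 62
Frame 6: OPEN (7+1=8). Cumulative: 70
Frame 7: SPARE (6+4=10). 10 + next roll (7) = 17. Cumulative: 87
Frame 8: OPEN (7+2=9). Cumulative: 96
Frame 9: OPEN (9+0=9). Cumulative: 105
Frame 10: OPEN. Sum of all frame-10 rolls (0+0) = 0. Cumulative: 105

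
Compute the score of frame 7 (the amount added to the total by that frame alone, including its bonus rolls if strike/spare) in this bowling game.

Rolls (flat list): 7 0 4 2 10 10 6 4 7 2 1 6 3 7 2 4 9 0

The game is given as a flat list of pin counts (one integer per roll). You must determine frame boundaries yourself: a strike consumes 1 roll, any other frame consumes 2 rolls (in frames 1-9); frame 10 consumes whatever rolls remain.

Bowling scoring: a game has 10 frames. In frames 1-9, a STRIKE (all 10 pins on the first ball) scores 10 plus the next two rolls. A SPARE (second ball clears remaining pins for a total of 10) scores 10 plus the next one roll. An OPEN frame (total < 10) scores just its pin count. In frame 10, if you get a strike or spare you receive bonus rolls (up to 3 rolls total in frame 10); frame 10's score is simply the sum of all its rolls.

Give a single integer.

Answer: 7

Derivation:
Frame 1: OPEN (7+0=7). Cumulative: 7
Frame 2: OPEN (4+2=6). Cumulative: 13
Frame 3: STRIKE. 10 + next two rolls (10+6) = 26. Cumulative: 39
Frame 4: STRIKE. 10 + next two rolls (6+4) = 20. Cumulative: 59
Frame 5: SPARE (6+4=10). 10 + next roll (7) = 17. Cumulative: 76
Frame 6: OPEN (7+2=9). Cumulative: 85
Frame 7: OPEN (1+6=7). Cumulative: 92
Frame 8: SPARE (3+7=10). 10 + next roll (2) = 12. Cumulative: 104
Frame 9: OPEN (2+4=6). Cumulative: 110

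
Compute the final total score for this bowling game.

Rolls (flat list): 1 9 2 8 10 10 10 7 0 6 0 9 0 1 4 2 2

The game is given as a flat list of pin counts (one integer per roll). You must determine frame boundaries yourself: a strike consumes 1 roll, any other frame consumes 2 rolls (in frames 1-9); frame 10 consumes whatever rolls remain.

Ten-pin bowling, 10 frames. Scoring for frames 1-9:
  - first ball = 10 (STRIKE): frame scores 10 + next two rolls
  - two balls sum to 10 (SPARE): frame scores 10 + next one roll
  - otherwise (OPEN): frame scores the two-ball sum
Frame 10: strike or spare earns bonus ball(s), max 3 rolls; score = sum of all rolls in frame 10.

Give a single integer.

Answer: 137

Derivation:
Frame 1: SPARE (1+9=10). 10 + next roll (2) = 12. Cumulative: 12
Frame 2: SPARE (2+8=10). 10 + next roll (10) = 20. Cumulative: 32
Frame 3: STRIKE. 10 + next two rolls (10+10) = 30. Cumulative: 62
Frame 4: STRIKE. 10 + next two rolls (10+7) = 27. Cumulative: 89
Frame 5: STRIKE. 10 + next two rolls (7+0) = 17. Cumulative: 106
Frame 6: OPEN (7+0=7). Cumulative: 113
Frame 7: OPEN (6+0=6). Cumulative: 119
Frame 8: OPEN (9+0=9). Cumulative: 128
Frame 9: OPEN (1+4=5). Cumulative: 133
Frame 10: OPEN. Sum of all frame-10 rolls (2+2) = 4. Cumulative: 137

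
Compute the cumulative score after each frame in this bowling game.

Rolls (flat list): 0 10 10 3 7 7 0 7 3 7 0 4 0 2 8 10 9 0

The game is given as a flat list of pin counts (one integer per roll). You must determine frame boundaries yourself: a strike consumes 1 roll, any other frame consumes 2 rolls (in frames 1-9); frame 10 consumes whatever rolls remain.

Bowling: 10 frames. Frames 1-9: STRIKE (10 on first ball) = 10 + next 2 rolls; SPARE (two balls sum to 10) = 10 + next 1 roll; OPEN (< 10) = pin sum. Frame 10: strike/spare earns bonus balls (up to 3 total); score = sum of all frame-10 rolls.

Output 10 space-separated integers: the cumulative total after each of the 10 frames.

Frame 1: SPARE (0+10=10). 10 + next roll (10) = 20. Cumulative: 20
Frame 2: STRIKE. 10 + next two rolls (3+7) = 20. Cumulative: 40
Frame 3: SPARE (3+7=10). 10 + next roll (7) = 17. Cumulative: 57
Frame 4: OPEN (7+0=7). Cumulative: 64
Frame 5: SPARE (7+3=10). 10 + next roll (7) = 17. Cumulative: 81
Frame 6: OPEN (7+0=7). Cumulative: 88
Frame 7: OPEN (4+0=4). Cumulative: 92
Frame 8: SPARE (2+8=10). 10 + next roll (10) = 20. Cumulative: 112
Frame 9: STRIKE. 10 + next two rolls (9+0) = 19. Cumulative: 131
Frame 10: OPEN. Sum of all frame-10 rolls (9+0) = 9. Cumulative: 140

Answer: 20 40 57 64 81 88 92 112 131 140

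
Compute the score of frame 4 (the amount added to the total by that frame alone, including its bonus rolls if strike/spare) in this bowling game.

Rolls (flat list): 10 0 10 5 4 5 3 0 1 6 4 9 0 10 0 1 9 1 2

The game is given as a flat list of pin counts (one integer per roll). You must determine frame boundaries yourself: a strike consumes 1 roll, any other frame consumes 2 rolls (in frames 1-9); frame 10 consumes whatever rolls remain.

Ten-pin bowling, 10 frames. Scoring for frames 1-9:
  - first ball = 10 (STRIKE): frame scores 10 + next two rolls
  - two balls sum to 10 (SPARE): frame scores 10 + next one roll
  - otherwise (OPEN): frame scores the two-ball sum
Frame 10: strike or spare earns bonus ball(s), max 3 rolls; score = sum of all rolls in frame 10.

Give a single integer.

Answer: 8

Derivation:
Frame 1: STRIKE. 10 + next two rolls (0+10) = 20. Cumulative: 20
Frame 2: SPARE (0+10=10). 10 + next roll (5) = 15. Cumulative: 35
Frame 3: OPEN (5+4=9). Cumulative: 44
Frame 4: OPEN (5+3=8). Cumulative: 52
Frame 5: OPEN (0+1=1). Cumulative: 53
Frame 6: SPARE (6+4=10). 10 + next roll (9) = 19. Cumulative: 72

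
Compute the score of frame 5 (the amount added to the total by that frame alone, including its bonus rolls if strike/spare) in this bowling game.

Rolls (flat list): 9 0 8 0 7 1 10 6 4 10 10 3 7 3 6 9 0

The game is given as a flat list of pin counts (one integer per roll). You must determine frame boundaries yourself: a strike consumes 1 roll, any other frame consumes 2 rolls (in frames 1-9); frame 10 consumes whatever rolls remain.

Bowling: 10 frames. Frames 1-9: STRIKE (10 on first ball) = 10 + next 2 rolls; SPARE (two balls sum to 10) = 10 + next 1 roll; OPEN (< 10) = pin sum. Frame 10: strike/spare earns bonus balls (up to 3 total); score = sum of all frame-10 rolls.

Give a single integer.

Frame 1: OPEN (9+0=9). Cumulative: 9
Frame 2: OPEN (8+0=8). Cumulative: 17
Frame 3: OPEN (7+1=8). Cumulative: 25
Frame 4: STRIKE. 10 + next two rolls (6+4) = 20. Cumulative: 45
Frame 5: SPARE (6+4=10). 10 + next roll (10) = 20. Cumulative: 65
Frame 6: STRIKE. 10 + next two rolls (10+3) = 23. Cumulative: 88
Frame 7: STRIKE. 10 + next two rolls (3+7) = 20. Cumulative: 108

Answer: 20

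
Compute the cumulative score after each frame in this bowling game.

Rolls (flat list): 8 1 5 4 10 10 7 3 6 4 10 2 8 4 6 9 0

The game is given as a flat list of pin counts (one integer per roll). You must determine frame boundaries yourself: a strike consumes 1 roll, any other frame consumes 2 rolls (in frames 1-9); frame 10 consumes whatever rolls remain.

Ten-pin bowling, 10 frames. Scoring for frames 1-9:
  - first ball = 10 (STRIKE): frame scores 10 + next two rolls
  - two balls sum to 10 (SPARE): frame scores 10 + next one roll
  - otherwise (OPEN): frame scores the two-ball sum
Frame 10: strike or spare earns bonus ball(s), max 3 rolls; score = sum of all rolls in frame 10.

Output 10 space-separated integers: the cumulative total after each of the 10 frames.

Answer: 9 18 45 65 81 101 121 135 154 163

Derivation:
Frame 1: OPEN (8+1=9). Cumulative: 9
Frame 2: OPEN (5+4=9). Cumulative: 18
Frame 3: STRIKE. 10 + next two rolls (10+7) = 27. Cumulative: 45
Frame 4: STRIKE. 10 + next two rolls (7+3) = 20. Cumulative: 65
Frame 5: SPARE (7+3=10). 10 + next roll (6) = 16. Cumulative: 81
Frame 6: SPARE (6+4=10). 10 + next roll (10) = 20. Cumulative: 101
Frame 7: STRIKE. 10 + next two rolls (2+8) = 20. Cumulative: 121
Frame 8: SPARE (2+8=10). 10 + next roll (4) = 14. Cumulative: 135
Frame 9: SPARE (4+6=10). 10 + next roll (9) = 19. Cumulative: 154
Frame 10: OPEN. Sum of all frame-10 rolls (9+0) = 9. Cumulative: 163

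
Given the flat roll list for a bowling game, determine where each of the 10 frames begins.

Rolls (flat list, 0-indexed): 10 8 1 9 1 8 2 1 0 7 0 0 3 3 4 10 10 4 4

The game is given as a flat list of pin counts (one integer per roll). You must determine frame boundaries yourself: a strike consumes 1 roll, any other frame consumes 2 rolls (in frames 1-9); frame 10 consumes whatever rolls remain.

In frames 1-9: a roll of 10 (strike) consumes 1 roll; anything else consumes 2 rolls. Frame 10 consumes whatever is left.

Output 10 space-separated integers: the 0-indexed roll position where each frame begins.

Frame 1 starts at roll index 0: roll=10 (strike), consumes 1 roll
Frame 2 starts at roll index 1: rolls=8,1 (sum=9), consumes 2 rolls
Frame 3 starts at roll index 3: rolls=9,1 (sum=10), consumes 2 rolls
Frame 4 starts at roll index 5: rolls=8,2 (sum=10), consumes 2 rolls
Frame 5 starts at roll index 7: rolls=1,0 (sum=1), consumes 2 rolls
Frame 6 starts at roll index 9: rolls=7,0 (sum=7), consumes 2 rolls
Frame 7 starts at roll index 11: rolls=0,3 (sum=3), consumes 2 rolls
Frame 8 starts at roll index 13: rolls=3,4 (sum=7), consumes 2 rolls
Frame 9 starts at roll index 15: roll=10 (strike), consumes 1 roll
Frame 10 starts at roll index 16: 3 remaining rolls

Answer: 0 1 3 5 7 9 11 13 15 16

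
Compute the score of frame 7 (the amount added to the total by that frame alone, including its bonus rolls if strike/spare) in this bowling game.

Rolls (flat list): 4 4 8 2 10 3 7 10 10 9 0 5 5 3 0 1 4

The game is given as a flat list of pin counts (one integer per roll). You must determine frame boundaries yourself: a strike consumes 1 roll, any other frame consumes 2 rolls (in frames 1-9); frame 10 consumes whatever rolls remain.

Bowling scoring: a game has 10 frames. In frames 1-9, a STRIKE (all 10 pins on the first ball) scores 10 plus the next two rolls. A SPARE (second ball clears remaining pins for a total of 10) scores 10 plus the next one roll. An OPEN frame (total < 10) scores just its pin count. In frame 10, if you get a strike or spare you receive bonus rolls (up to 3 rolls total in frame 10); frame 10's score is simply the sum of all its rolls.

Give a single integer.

Answer: 9

Derivation:
Frame 1: OPEN (4+4=8). Cumulative: 8
Frame 2: SPARE (8+2=10). 10 + next roll (10) = 20. Cumulative: 28
Frame 3: STRIKE. 10 + next two rolls (3+7) = 20. Cumulative: 48
Frame 4: SPARE (3+7=10). 10 + next roll (10) = 20. Cumulative: 68
Frame 5: STRIKE. 10 + next two rolls (10+9) = 29. Cumulative: 97
Frame 6: STRIKE. 10 + next two rolls (9+0) = 19. Cumulative: 116
Frame 7: OPEN (9+0=9). Cumulative: 125
Frame 8: SPARE (5+5=10). 10 + next roll (3) = 13. Cumulative: 138
Frame 9: OPEN (3+0=3). Cumulative: 141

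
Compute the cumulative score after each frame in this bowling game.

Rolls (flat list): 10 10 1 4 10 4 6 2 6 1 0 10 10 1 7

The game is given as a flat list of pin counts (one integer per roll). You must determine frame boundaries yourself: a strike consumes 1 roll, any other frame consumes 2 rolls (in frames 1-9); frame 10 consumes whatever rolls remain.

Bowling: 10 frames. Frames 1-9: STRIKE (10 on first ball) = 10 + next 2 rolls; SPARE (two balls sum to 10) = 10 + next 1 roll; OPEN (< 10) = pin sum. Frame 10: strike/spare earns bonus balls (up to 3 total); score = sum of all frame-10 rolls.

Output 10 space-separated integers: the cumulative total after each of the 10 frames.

Frame 1: STRIKE. 10 + next two rolls (10+1) = 21. Cumulative: 21
Frame 2: STRIKE. 10 + next two rolls (1+4) = 15. Cumulative: 36
Frame 3: OPEN (1+4=5). Cumulative: 41
Frame 4: STRIKE. 10 + next two rolls (4+6) = 20. Cumulative: 61
Frame 5: SPARE (4+6=10). 10 + next roll (2) = 12. Cumulative: 73
Frame 6: OPEN (2+6=8). Cumulative: 81
Frame 7: OPEN (1+0=1). Cumulative: 82
Frame 8: STRIKE. 10 + next two rolls (10+1) = 21. Cumulative: 103
Frame 9: STRIKE. 10 + next two rolls (1+7) = 18. Cumulative: 121
Frame 10: OPEN. Sum of all frame-10 rolls (1+7) = 8. Cumulative: 129

Answer: 21 36 41 61 73 81 82 103 121 129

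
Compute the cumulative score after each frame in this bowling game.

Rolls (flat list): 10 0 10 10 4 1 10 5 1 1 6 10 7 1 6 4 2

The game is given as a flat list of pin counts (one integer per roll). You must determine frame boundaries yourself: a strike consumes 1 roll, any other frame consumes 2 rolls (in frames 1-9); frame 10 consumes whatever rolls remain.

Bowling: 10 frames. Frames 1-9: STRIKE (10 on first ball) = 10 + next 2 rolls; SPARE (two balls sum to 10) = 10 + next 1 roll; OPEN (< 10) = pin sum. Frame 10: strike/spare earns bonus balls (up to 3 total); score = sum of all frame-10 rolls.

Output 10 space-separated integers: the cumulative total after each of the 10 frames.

Frame 1: STRIKE. 10 + next two rolls (0+10) = 20. Cumulative: 20
Frame 2: SPARE (0+10=10). 10 + next roll (10) = 20. Cumulative: 40
Frame 3: STRIKE. 10 + next two rolls (4+1) = 15. Cumulative: 55
Frame 4: OPEN (4+1=5). Cumulative: 60
Frame 5: STRIKE. 10 + next two rolls (5+1) = 16. Cumulative: 76
Frame 6: OPEN (5+1=6). Cumulative: 82
Frame 7: OPEN (1+6=7). Cumulative: 89
Frame 8: STRIKE. 10 + next two rolls (7+1) = 18. Cumulative: 107
Frame 9: OPEN (7+1=8). Cumulative: 115
Frame 10: SPARE. Sum of all frame-10 rolls (6+4+2) = 12. Cumulative: 127

Answer: 20 40 55 60 76 82 89 107 115 127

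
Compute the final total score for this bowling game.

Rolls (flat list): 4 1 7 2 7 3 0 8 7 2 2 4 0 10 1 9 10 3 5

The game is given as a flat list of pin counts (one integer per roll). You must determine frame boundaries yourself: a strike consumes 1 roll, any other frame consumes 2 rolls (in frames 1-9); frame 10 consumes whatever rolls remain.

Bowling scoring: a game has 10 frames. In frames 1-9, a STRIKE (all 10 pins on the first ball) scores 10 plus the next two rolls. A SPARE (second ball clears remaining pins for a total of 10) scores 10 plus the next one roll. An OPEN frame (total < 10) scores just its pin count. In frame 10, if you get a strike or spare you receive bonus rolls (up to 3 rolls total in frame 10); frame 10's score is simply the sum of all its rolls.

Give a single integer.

Answer: 104

Derivation:
Frame 1: OPEN (4+1=5). Cumulative: 5
Frame 2: OPEN (7+2=9). Cumulative: 14
Frame 3: SPARE (7+3=10). 10 + next roll (0) = 10. Cumulative: 24
Frame 4: OPEN (0+8=8). Cumulative: 32
Frame 5: OPEN (7+2=9). Cumulative: 41
Frame 6: OPEN (2+4=6). Cumulative: 47
Frame 7: SPARE (0+10=10). 10 + next roll (1) = 11. Cumulative: 58
Frame 8: SPARE (1+9=10). 10 + next roll (10) = 20. Cumulative: 78
Frame 9: STRIKE. 10 + next two rolls (3+5) = 18. Cumulative: 96
Frame 10: OPEN. Sum of all frame-10 rolls (3+5) = 8. Cumulative: 104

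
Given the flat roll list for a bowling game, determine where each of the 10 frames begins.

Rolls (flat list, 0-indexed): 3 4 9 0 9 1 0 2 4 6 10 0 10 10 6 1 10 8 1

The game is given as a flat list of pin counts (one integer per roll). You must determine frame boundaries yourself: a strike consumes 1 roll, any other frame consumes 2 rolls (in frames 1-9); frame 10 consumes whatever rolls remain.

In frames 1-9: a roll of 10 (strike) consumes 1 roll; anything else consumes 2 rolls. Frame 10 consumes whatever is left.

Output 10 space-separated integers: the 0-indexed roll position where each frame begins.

Answer: 0 2 4 6 8 10 11 13 14 16

Derivation:
Frame 1 starts at roll index 0: rolls=3,4 (sum=7), consumes 2 rolls
Frame 2 starts at roll index 2: rolls=9,0 (sum=9), consumes 2 rolls
Frame 3 starts at roll index 4: rolls=9,1 (sum=10), consumes 2 rolls
Frame 4 starts at roll index 6: rolls=0,2 (sum=2), consumes 2 rolls
Frame 5 starts at roll index 8: rolls=4,6 (sum=10), consumes 2 rolls
Frame 6 starts at roll index 10: roll=10 (strike), consumes 1 roll
Frame 7 starts at roll index 11: rolls=0,10 (sum=10), consumes 2 rolls
Frame 8 starts at roll index 13: roll=10 (strike), consumes 1 roll
Frame 9 starts at roll index 14: rolls=6,1 (sum=7), consumes 2 rolls
Frame 10 starts at roll index 16: 3 remaining rolls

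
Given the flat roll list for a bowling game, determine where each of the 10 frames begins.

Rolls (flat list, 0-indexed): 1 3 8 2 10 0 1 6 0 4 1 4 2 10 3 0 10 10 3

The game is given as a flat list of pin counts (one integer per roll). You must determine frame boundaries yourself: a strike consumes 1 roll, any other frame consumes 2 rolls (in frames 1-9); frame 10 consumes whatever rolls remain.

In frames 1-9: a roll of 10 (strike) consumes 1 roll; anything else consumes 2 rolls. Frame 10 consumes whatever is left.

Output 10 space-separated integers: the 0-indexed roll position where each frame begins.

Frame 1 starts at roll index 0: rolls=1,3 (sum=4), consumes 2 rolls
Frame 2 starts at roll index 2: rolls=8,2 (sum=10), consumes 2 rolls
Frame 3 starts at roll index 4: roll=10 (strike), consumes 1 roll
Frame 4 starts at roll index 5: rolls=0,1 (sum=1), consumes 2 rolls
Frame 5 starts at roll index 7: rolls=6,0 (sum=6), consumes 2 rolls
Frame 6 starts at roll index 9: rolls=4,1 (sum=5), consumes 2 rolls
Frame 7 starts at roll index 11: rolls=4,2 (sum=6), consumes 2 rolls
Frame 8 starts at roll index 13: roll=10 (strike), consumes 1 roll
Frame 9 starts at roll index 14: rolls=3,0 (sum=3), consumes 2 rolls
Frame 10 starts at roll index 16: 3 remaining rolls

Answer: 0 2 4 5 7 9 11 13 14 16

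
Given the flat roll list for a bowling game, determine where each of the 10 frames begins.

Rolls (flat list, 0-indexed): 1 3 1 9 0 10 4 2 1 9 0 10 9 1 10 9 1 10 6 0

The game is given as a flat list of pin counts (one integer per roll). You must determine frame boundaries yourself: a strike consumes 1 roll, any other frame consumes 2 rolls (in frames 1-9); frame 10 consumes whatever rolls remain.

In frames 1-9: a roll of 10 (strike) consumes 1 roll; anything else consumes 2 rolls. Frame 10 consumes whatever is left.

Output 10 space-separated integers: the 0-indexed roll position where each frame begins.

Frame 1 starts at roll index 0: rolls=1,3 (sum=4), consumes 2 rolls
Frame 2 starts at roll index 2: rolls=1,9 (sum=10), consumes 2 rolls
Frame 3 starts at roll index 4: rolls=0,10 (sum=10), consumes 2 rolls
Frame 4 starts at roll index 6: rolls=4,2 (sum=6), consumes 2 rolls
Frame 5 starts at roll index 8: rolls=1,9 (sum=10), consumes 2 rolls
Frame 6 starts at roll index 10: rolls=0,10 (sum=10), consumes 2 rolls
Frame 7 starts at roll index 12: rolls=9,1 (sum=10), consumes 2 rolls
Frame 8 starts at roll index 14: roll=10 (strike), consumes 1 roll
Frame 9 starts at roll index 15: rolls=9,1 (sum=10), consumes 2 rolls
Frame 10 starts at roll index 17: 3 remaining rolls

Answer: 0 2 4 6 8 10 12 14 15 17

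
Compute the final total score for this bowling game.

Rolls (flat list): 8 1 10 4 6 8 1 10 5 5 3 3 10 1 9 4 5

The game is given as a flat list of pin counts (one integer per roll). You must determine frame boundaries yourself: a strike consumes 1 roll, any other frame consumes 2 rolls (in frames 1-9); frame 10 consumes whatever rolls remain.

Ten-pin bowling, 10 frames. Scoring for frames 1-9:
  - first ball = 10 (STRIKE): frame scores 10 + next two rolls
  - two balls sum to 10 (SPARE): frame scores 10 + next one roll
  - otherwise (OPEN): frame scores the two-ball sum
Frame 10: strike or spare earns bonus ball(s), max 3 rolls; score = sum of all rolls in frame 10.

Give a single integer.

Answer: 138

Derivation:
Frame 1: OPEN (8+1=9). Cumulative: 9
Frame 2: STRIKE. 10 + next two rolls (4+6) = 20. Cumulative: 29
Frame 3: SPARE (4+6=10). 10 + next roll (8) = 18. Cumulative: 47
Frame 4: OPEN (8+1=9). Cumulative: 56
Frame 5: STRIKE. 10 + next two rolls (5+5) = 20. Cumulative: 76
Frame 6: SPARE (5+5=10). 10 + next roll (3) = 13. Cumulative: 89
Frame 7: OPEN (3+3=6). Cumulative: 95
Frame 8: STRIKE. 10 + next two rolls (1+9) = 20. Cumulative: 115
Frame 9: SPARE (1+9=10). 10 + next roll (4) = 14. Cumulative: 129
Frame 10: OPEN. Sum of all frame-10 rolls (4+5) = 9. Cumulative: 138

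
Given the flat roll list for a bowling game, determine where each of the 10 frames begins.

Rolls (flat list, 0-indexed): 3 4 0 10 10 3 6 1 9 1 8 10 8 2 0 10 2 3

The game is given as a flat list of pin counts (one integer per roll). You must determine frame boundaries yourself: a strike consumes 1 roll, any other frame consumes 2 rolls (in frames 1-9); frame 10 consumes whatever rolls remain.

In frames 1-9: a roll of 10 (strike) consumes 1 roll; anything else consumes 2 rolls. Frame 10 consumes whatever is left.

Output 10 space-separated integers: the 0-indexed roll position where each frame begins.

Answer: 0 2 4 5 7 9 11 12 14 16

Derivation:
Frame 1 starts at roll index 0: rolls=3,4 (sum=7), consumes 2 rolls
Frame 2 starts at roll index 2: rolls=0,10 (sum=10), consumes 2 rolls
Frame 3 starts at roll index 4: roll=10 (strike), consumes 1 roll
Frame 4 starts at roll index 5: rolls=3,6 (sum=9), consumes 2 rolls
Frame 5 starts at roll index 7: rolls=1,9 (sum=10), consumes 2 rolls
Frame 6 starts at roll index 9: rolls=1,8 (sum=9), consumes 2 rolls
Frame 7 starts at roll index 11: roll=10 (strike), consumes 1 roll
Frame 8 starts at roll index 12: rolls=8,2 (sum=10), consumes 2 rolls
Frame 9 starts at roll index 14: rolls=0,10 (sum=10), consumes 2 rolls
Frame 10 starts at roll index 16: 2 remaining rolls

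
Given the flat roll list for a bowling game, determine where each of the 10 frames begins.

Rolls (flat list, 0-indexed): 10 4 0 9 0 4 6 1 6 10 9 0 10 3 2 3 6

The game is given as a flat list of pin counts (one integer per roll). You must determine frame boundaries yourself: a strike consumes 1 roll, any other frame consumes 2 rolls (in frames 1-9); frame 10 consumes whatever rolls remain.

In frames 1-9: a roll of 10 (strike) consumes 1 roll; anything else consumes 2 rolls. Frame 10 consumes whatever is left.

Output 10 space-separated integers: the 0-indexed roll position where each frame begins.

Frame 1 starts at roll index 0: roll=10 (strike), consumes 1 roll
Frame 2 starts at roll index 1: rolls=4,0 (sum=4), consumes 2 rolls
Frame 3 starts at roll index 3: rolls=9,0 (sum=9), consumes 2 rolls
Frame 4 starts at roll index 5: rolls=4,6 (sum=10), consumes 2 rolls
Frame 5 starts at roll index 7: rolls=1,6 (sum=7), consumes 2 rolls
Frame 6 starts at roll index 9: roll=10 (strike), consumes 1 roll
Frame 7 starts at roll index 10: rolls=9,0 (sum=9), consumes 2 rolls
Frame 8 starts at roll index 12: roll=10 (strike), consumes 1 roll
Frame 9 starts at roll index 13: rolls=3,2 (sum=5), consumes 2 rolls
Frame 10 starts at roll index 15: 2 remaining rolls

Answer: 0 1 3 5 7 9 10 12 13 15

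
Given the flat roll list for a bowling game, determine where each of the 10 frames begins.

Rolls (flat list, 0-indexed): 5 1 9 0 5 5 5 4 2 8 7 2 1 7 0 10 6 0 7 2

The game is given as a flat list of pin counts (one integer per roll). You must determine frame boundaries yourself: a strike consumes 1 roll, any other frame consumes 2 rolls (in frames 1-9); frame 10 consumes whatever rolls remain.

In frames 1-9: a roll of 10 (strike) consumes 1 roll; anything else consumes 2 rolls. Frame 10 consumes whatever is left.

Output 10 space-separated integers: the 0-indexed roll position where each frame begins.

Frame 1 starts at roll index 0: rolls=5,1 (sum=6), consumes 2 rolls
Frame 2 starts at roll index 2: rolls=9,0 (sum=9), consumes 2 rolls
Frame 3 starts at roll index 4: rolls=5,5 (sum=10), consumes 2 rolls
Frame 4 starts at roll index 6: rolls=5,4 (sum=9), consumes 2 rolls
Frame 5 starts at roll index 8: rolls=2,8 (sum=10), consumes 2 rolls
Frame 6 starts at roll index 10: rolls=7,2 (sum=9), consumes 2 rolls
Frame 7 starts at roll index 12: rolls=1,7 (sum=8), consumes 2 rolls
Frame 8 starts at roll index 14: rolls=0,10 (sum=10), consumes 2 rolls
Frame 9 starts at roll index 16: rolls=6,0 (sum=6), consumes 2 rolls
Frame 10 starts at roll index 18: 2 remaining rolls

Answer: 0 2 4 6 8 10 12 14 16 18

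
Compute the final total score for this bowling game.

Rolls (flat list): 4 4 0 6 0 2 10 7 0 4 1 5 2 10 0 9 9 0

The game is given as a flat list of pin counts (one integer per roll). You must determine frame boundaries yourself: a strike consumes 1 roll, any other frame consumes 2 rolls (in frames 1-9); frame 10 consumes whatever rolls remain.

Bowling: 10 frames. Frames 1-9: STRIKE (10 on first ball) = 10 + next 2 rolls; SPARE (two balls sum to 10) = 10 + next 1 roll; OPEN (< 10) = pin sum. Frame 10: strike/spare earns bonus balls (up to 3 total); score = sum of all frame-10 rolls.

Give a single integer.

Frame 1: OPEN (4+4=8). Cumulative: 8
Frame 2: OPEN (0+6=6). Cumulative: 14
Frame 3: OPEN (0+2=2). Cumulative: 16
Frame 4: STRIKE. 10 + next two rolls (7+0) = 17. Cumulative: 33
Frame 5: OPEN (7+0=7). Cumulative: 40
Frame 6: OPEN (4+1=5). Cumulative: 45
Frame 7: OPEN (5+2=7). Cumulative: 52
Frame 8: STRIKE. 10 + next two rolls (0+9) = 19. Cumulative: 71
Frame 9: OPEN (0+9=9). Cumulative: 80
Frame 10: OPEN. Sum of all frame-10 rolls (9+0) = 9. Cumulative: 89

Answer: 89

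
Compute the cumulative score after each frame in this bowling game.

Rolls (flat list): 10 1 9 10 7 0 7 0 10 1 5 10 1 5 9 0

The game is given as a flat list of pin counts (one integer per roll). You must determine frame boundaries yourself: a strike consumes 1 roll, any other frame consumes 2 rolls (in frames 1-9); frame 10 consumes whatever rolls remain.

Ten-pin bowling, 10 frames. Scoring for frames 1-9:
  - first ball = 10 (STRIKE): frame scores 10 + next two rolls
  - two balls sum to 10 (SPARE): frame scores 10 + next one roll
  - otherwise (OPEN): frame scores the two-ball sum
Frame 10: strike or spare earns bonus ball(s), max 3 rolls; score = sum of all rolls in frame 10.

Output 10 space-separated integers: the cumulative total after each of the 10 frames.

Frame 1: STRIKE. 10 + next two rolls (1+9) = 20. Cumulative: 20
Frame 2: SPARE (1+9=10). 10 + next roll (10) = 20. Cumulative: 40
Frame 3: STRIKE. 10 + next two rolls (7+0) = 17. Cumulative: 57
Frame 4: OPEN (7+0=7). Cumulative: 64
Frame 5: OPEN (7+0=7). Cumulative: 71
Frame 6: STRIKE. 10 + next two rolls (1+5) = 16. Cumulative: 87
Frame 7: OPEN (1+5=6). Cumulative: 93
Frame 8: STRIKE. 10 + next two rolls (1+5) = 16. Cumulative: 109
Frame 9: OPEN (1+5=6). Cumulative: 115
Frame 10: OPEN. Sum of all frame-10 rolls (9+0) = 9. Cumulative: 124

Answer: 20 40 57 64 71 87 93 109 115 124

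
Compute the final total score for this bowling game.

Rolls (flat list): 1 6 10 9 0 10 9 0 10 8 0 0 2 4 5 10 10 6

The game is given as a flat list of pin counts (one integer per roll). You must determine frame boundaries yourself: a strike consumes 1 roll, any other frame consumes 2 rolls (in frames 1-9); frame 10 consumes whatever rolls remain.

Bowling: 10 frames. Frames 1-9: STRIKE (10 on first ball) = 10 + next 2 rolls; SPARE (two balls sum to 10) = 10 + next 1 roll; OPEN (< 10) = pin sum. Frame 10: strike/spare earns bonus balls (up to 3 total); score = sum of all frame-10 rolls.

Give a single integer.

Answer: 126

Derivation:
Frame 1: OPEN (1+6=7). Cumulative: 7
Frame 2: STRIKE. 10 + next two rolls (9+0) = 19. Cumulative: 26
Frame 3: OPEN (9+0=9). Cumulative: 35
Frame 4: STRIKE. 10 + next two rolls (9+0) = 19. Cumulative: 54
Frame 5: OPEN (9+0=9). Cumulative: 63
Frame 6: STRIKE. 10 + next two rolls (8+0) = 18. Cumulative: 81
Frame 7: OPEN (8+0=8). Cumulative: 89
Frame 8: OPEN (0+2=2). Cumulative: 91
Frame 9: OPEN (4+5=9). Cumulative: 100
Frame 10: STRIKE. Sum of all frame-10 rolls (10+10+6) = 26. Cumulative: 126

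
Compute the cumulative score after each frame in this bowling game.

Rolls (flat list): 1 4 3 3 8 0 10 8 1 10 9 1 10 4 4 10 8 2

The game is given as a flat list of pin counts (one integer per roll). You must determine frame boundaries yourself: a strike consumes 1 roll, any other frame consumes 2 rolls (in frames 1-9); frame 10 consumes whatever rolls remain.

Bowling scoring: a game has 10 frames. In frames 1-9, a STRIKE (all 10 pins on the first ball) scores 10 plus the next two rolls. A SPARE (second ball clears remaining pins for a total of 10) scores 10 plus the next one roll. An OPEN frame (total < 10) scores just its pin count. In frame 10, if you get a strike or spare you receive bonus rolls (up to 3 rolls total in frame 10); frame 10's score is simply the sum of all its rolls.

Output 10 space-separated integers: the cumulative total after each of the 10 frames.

Answer: 5 11 19 38 47 67 87 105 113 133

Derivation:
Frame 1: OPEN (1+4=5). Cumulative: 5
Frame 2: OPEN (3+3=6). Cumulative: 11
Frame 3: OPEN (8+0=8). Cumulative: 19
Frame 4: STRIKE. 10 + next two rolls (8+1) = 19. Cumulative: 38
Frame 5: OPEN (8+1=9). Cumulative: 47
Frame 6: STRIKE. 10 + next two rolls (9+1) = 20. Cumulative: 67
Frame 7: SPARE (9+1=10). 10 + next roll (10) = 20. Cumulative: 87
Frame 8: STRIKE. 10 + next two rolls (4+4) = 18. Cumulative: 105
Frame 9: OPEN (4+4=8). Cumulative: 113
Frame 10: STRIKE. Sum of all frame-10 rolls (10+8+2) = 20. Cumulative: 133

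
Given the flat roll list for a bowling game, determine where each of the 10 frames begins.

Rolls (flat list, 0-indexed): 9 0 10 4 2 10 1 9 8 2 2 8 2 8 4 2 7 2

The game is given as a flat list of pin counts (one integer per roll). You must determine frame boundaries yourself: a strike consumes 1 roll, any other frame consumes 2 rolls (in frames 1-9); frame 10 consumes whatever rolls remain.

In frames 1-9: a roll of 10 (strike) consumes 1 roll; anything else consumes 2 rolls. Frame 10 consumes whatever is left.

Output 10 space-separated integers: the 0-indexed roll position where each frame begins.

Answer: 0 2 3 5 6 8 10 12 14 16

Derivation:
Frame 1 starts at roll index 0: rolls=9,0 (sum=9), consumes 2 rolls
Frame 2 starts at roll index 2: roll=10 (strike), consumes 1 roll
Frame 3 starts at roll index 3: rolls=4,2 (sum=6), consumes 2 rolls
Frame 4 starts at roll index 5: roll=10 (strike), consumes 1 roll
Frame 5 starts at roll index 6: rolls=1,9 (sum=10), consumes 2 rolls
Frame 6 starts at roll index 8: rolls=8,2 (sum=10), consumes 2 rolls
Frame 7 starts at roll index 10: rolls=2,8 (sum=10), consumes 2 rolls
Frame 8 starts at roll index 12: rolls=2,8 (sum=10), consumes 2 rolls
Frame 9 starts at roll index 14: rolls=4,2 (sum=6), consumes 2 rolls
Frame 10 starts at roll index 16: 2 remaining rolls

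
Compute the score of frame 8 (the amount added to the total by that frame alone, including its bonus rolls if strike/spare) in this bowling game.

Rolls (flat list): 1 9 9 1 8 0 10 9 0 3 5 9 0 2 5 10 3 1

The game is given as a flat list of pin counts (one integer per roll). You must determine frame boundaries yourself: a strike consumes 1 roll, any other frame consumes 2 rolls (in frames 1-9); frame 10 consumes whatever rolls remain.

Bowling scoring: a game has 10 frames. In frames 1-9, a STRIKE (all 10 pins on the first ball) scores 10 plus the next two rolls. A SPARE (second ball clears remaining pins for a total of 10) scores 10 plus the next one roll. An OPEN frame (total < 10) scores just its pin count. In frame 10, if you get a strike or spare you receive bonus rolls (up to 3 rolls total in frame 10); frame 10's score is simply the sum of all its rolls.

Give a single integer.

Answer: 7

Derivation:
Frame 1: SPARE (1+9=10). 10 + next roll (9) = 19. Cumulative: 19
Frame 2: SPARE (9+1=10). 10 + next roll (8) = 18. Cumulative: 37
Frame 3: OPEN (8+0=8). Cumulative: 45
Frame 4: STRIKE. 10 + next two rolls (9+0) = 19. Cumulative: 64
Frame 5: OPEN (9+0=9). Cumulative: 73
Frame 6: OPEN (3+5=8). Cumulative: 81
Frame 7: OPEN (9+0=9). Cumulative: 90
Frame 8: OPEN (2+5=7). Cumulative: 97
Frame 9: STRIKE. 10 + next two rolls (3+1) = 14. Cumulative: 111
Frame 10: OPEN. Sum of all frame-10 rolls (3+1) = 4. Cumulative: 115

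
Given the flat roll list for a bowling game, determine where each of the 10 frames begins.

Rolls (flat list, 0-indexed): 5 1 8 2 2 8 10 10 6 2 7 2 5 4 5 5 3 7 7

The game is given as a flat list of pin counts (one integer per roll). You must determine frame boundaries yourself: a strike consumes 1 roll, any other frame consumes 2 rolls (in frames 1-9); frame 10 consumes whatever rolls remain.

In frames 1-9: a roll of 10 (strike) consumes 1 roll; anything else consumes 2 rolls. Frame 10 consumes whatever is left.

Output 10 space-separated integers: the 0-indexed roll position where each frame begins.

Frame 1 starts at roll index 0: rolls=5,1 (sum=6), consumes 2 rolls
Frame 2 starts at roll index 2: rolls=8,2 (sum=10), consumes 2 rolls
Frame 3 starts at roll index 4: rolls=2,8 (sum=10), consumes 2 rolls
Frame 4 starts at roll index 6: roll=10 (strike), consumes 1 roll
Frame 5 starts at roll index 7: roll=10 (strike), consumes 1 roll
Frame 6 starts at roll index 8: rolls=6,2 (sum=8), consumes 2 rolls
Frame 7 starts at roll index 10: rolls=7,2 (sum=9), consumes 2 rolls
Frame 8 starts at roll index 12: rolls=5,4 (sum=9), consumes 2 rolls
Frame 9 starts at roll index 14: rolls=5,5 (sum=10), consumes 2 rolls
Frame 10 starts at roll index 16: 3 remaining rolls

Answer: 0 2 4 6 7 8 10 12 14 16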